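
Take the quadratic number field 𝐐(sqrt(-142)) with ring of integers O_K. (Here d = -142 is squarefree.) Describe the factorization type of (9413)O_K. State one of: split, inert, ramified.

9413 splits in O_K

-142 mod 4 = 2, hence disc K = 4·(-142) = -568 and O_K = ℤ[√-142].
Since gcd(9413, -568) = 1 the prime 9413 does not ramify.
(-142/9413) = 9271^4706 mod 9413 = 1, giving Legendre symbol 1.
Legendre symbol 1 ⇒ 9413 is split.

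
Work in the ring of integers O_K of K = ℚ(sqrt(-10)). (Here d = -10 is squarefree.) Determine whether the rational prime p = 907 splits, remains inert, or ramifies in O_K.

-10 mod 4 = 2, hence disc K = 4·(-10) = -40 and O_K = ℤ[√-10].
907 ∤ -40, so 907 is unramified.
(-10/907) = 897^453 mod 907 = 906, giving Legendre symbol -1.
d is a non-residue mod p, hence 907 remains inert in O_K.

907 remains inert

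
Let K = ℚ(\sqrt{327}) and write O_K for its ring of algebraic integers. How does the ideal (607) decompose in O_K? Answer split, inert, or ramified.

607 splits in O_K

d = 327 ≡ 3 (mod 4), so O_K = ℤ[√327] and disc(K) = 4d = 1308.
Since gcd(607, 1308) = 1 the prime 607 does not ramify.
Euler's criterion: 327^303 mod 607 = 1. Thus (327|607) = 1.
(327/607) = 1, so 607 splits.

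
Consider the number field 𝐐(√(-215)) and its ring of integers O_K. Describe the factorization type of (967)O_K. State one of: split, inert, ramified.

d = -215 ≡ 1 (mod 4), so O_K = ℤ[(1+√-215)/2] and disc(K) = d = -215.
Since gcd(967, -215) = 1 the prime 967 does not ramify.
Compute (-215/967) via Euler: 752^((967-1)/2) mod 967 = 966, so (-215/967) = -1.
d is a non-residue mod p, hence 967 remains inert in O_K.

remains prime (inert)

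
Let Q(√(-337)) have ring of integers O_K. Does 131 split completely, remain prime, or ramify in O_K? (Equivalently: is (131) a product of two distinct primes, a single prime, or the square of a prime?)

Since -337 ≢ 1 mod 4, the ring of integers is ℤ[√-337] with discriminant 4·(-337) = -1348.
Since gcd(131, -1348) = 1 the prime 131 does not ramify.
Legendre symbol by Euler's criterion: (-337/131) ≡ (-337)^65 ≡ 130 (mod 131), i.e. (-337/131) = -1.
(-337/131) = -1, so 131 is inert.

remains prime (inert)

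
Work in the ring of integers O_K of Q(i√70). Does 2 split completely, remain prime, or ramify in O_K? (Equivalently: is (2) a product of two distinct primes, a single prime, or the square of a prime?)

d = -70 ≡ 2 (mod 4), so O_K = ℤ[√-70] and disc(K) = 4d = -280.
2 divides disc(K) = -280, so 2 ramifies.

ramified — (2) = 𝔭²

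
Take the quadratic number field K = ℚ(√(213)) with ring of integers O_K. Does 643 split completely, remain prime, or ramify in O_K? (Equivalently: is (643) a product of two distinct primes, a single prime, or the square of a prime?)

Since 213 ≡ 1 mod 4, the ring of integers is ℤ[(1+√213)/2] with discriminant 213.
643 ∤ 213, so 643 is unramified.
Legendre symbol by Euler's criterion: (213/643) ≡ 213^321 ≡ 1 (mod 643), i.e. (213/643) = 1.
d is a quadratic residue mod p, hence 643 splits in O_K.

split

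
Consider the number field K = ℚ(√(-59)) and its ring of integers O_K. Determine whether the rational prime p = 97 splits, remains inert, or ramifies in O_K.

inert

d = -59 ≡ 1 (mod 4), so O_K = ℤ[(1+√-59)/2] and disc(K) = d = -59.
Since gcd(97, -59) = 1 the prime 97 does not ramify.
(-59/97) = 38^48 mod 97 = 96, giving Legendre symbol -1.
Legendre symbol -1 ⇒ 97 is inert.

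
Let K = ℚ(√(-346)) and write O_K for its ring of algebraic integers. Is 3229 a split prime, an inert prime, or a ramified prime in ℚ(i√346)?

d = -346 ≡ 2 (mod 4), so O_K = ℤ[√-346] and disc(K) = 4d = -1384.
disc(K) = -1384 is not divisible by 3229; 3229 is unramified.
Compute (-346/3229) via Euler: 2883^((3229-1)/2) mod 3229 = 1, so (-346/3229) = 1.
(-346/3229) = 1, so 3229 splits.

split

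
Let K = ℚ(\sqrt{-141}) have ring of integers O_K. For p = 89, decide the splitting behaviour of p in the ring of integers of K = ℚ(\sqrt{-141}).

-141 mod 4 = 3, hence disc K = 4·(-141) = -564 and O_K = ℤ[√-141].
Since gcd(89, -564) = 1 the prime 89 does not ramify.
Euler's criterion: (-141)^44 mod 89 = 88. Thus (-141|89) = -1.
Legendre symbol -1 ⇒ 89 is inert.

remains prime (inert)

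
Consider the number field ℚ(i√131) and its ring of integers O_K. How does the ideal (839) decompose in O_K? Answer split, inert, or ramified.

p splits

-131 mod 4 = 1, hence disc K = -131 and O_K = ℤ[(1+√-131)/2].
disc(K) = -131 is not divisible by 839; 839 is unramified.
Legendre symbol by Euler's criterion: (-131/839) ≡ (-131)^419 ≡ 1 (mod 839), i.e. (-131/839) = 1.
d is a quadratic residue mod p, hence 839 splits in O_K.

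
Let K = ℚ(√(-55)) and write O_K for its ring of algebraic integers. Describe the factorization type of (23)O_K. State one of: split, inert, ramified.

-55 mod 4 = 1, hence disc K = -55 and O_K = ℤ[(1+√-55)/2].
Since gcd(23, -55) = 1 the prime 23 does not ramify.
(-55/23) = 14^11 mod 23 = 22, giving Legendre symbol -1.
(-55/23) = -1, so 23 is inert.

p is inert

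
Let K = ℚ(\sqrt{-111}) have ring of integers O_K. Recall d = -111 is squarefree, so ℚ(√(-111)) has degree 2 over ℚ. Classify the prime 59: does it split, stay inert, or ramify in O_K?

-111 mod 4 = 1, hence disc K = -111 and O_K = ℤ[(1+√-111)/2].
59 ∤ -111, so 59 is unramified.
Compute (-111/59) via Euler: 7^((59-1)/2) mod 59 = 1, so (-111/59) = 1.
Legendre symbol 1 ⇒ 59 is split.

splits completely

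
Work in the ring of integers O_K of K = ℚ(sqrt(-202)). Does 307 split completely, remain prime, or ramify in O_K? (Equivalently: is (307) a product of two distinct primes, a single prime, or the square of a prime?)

d = -202 ≡ 2 (mod 4), so O_K = ℤ[√-202] and disc(K) = 4d = -808.
Since gcd(307, -808) = 1 the prime 307 does not ramify.
Euler's criterion: (-202)^153 mod 307 = 1. Thus (-202|307) = 1.
(-202/307) = 1, so 307 splits.

307 splits in O_K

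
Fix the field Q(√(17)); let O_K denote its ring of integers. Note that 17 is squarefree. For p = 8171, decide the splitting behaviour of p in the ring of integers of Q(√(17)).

17 mod 4 = 1, hence disc K = 17 and O_K = ℤ[(1+√17)/2].
8171 ∤ 17, so 8171 is unramified.
Legendre symbol by Euler's criterion: (17/8171) ≡ 17^4085 ≡ 8170 (mod 8171), i.e. (17/8171) = -1.
Legendre symbol -1 ⇒ 8171 is inert.

inert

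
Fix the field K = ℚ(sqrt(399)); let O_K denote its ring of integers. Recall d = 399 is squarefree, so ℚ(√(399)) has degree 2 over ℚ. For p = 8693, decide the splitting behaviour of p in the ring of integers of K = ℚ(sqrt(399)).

inert — (8693) stays prime in O_K

399 mod 4 = 3, hence disc K = 4·399 = 1596 and O_K = ℤ[√399].
disc(K) = 1596 is not divisible by 8693; 8693 is unramified.
Legendre symbol by Euler's criterion: (399/8693) ≡ 399^4346 ≡ 8692 (mod 8693), i.e. (399/8693) = -1.
(399/8693) = -1, so 8693 is inert.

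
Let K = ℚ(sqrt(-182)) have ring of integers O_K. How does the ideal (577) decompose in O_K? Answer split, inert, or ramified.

split

-182 mod 4 = 2, hence disc K = 4·(-182) = -728 and O_K = ℤ[√-182].
Since gcd(577, -728) = 1 the prime 577 does not ramify.
Euler's criterion: (-182)^288 mod 577 = 1. Thus (-182|577) = 1.
(-182/577) = 1, so 577 splits.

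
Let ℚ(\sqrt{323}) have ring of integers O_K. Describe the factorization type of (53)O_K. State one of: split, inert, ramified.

d = 323 ≡ 3 (mod 4), so O_K = ℤ[√323] and disc(K) = 4d = 1292.
disc(K) = 1292 is not divisible by 53; 53 is unramified.
Euler's criterion: 323^26 mod 53 = 52. Thus (323|53) = -1.
(323/53) = -1, so 53 is inert.

inert — (53) stays prime in O_K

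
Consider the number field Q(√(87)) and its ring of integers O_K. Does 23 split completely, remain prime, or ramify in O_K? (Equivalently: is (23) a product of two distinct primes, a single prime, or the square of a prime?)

87 mod 4 = 3, hence disc K = 4·87 = 348 and O_K = ℤ[√87].
Since gcd(23, 348) = 1 the prime 23 does not ramify.
Euler's criterion: 87^11 mod 23 = 1. Thus (87|23) = 1.
Legendre symbol 1 ⇒ 23 is split.

23 splits in O_K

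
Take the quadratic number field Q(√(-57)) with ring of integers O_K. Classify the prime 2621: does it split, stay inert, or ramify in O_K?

split

-57 mod 4 = 3, hence disc K = 4·(-57) = -228 and O_K = ℤ[√-57].
disc(K) = -228 is not divisible by 2621; 2621 is unramified.
Legendre symbol by Euler's criterion: (-57/2621) ≡ (-57)^1310 ≡ 1 (mod 2621), i.e. (-57/2621) = 1.
d is a quadratic residue mod p, hence 2621 splits in O_K.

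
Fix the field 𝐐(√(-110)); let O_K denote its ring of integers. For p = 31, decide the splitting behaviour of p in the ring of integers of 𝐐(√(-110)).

splits completely

-110 mod 4 = 2, hence disc K = 4·(-110) = -440 and O_K = ℤ[√-110].
31 ∤ -440, so 31 is unramified.
Legendre symbol by Euler's criterion: (-110/31) ≡ (-110)^15 ≡ 1 (mod 31), i.e. (-110/31) = 1.
Legendre symbol 1 ⇒ 31 is split.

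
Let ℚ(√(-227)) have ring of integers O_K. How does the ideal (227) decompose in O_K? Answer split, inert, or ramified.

ramifies in O_K

-227 mod 4 = 1, hence disc K = -227 and O_K = ℤ[(1+√-227)/2].
disc(K) = -227 = 227·(-1), so p = 227 is ramified.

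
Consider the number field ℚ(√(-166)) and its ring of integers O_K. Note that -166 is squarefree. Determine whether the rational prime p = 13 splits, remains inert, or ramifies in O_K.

Since -166 ≢ 1 mod 4, the ring of integers is ℤ[√-166] with discriminant 4·(-166) = -664.
Since gcd(13, -664) = 1 the prime 13 does not ramify.
Compute (-166/13) via Euler: 3^((13-1)/2) mod 13 = 1, so (-166/13) = 1.
(-166/13) = 1, so 13 splits.

split — (13) = 𝔭₁𝔭₂ with 𝔭₁ ≠ 𝔭₂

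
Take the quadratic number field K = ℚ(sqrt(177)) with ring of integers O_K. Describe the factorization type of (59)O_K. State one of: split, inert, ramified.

Since 177 ≡ 1 mod 4, the ring of integers is ℤ[(1+√177)/2] with discriminant 177.
disc(K) = 177 = 59·3, so p = 59 is ramified.

p ramifies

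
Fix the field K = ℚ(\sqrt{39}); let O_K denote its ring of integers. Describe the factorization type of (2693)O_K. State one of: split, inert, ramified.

39 mod 4 = 3, hence disc K = 4·39 = 156 and O_K = ℤ[√39].
Since gcd(2693, 156) = 1 the prime 2693 does not ramify.
(39/2693) = 39^1346 mod 2693 = 1, giving Legendre symbol 1.
d is a quadratic residue mod p, hence 2693 splits in O_K.

p splits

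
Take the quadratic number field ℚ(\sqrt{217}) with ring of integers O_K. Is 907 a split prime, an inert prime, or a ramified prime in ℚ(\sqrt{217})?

217 mod 4 = 1, hence disc K = 217 and O_K = ℤ[(1+√217)/2].
Since gcd(907, 217) = 1 the prime 907 does not ramify.
Compute (217/907) via Euler: 217^((907-1)/2) mod 907 = 1, so (217/907) = 1.
Legendre symbol 1 ⇒ 907 is split.

p splits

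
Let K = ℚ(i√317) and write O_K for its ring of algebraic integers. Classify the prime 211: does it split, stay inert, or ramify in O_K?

211 splits in O_K

d = -317 ≡ 3 (mod 4), so O_K = ℤ[√-317] and disc(K) = 4d = -1268.
Since gcd(211, -1268) = 1 the prime 211 does not ramify.
Euler's criterion: (-317)^105 mod 211 = 1. Thus (-317|211) = 1.
(-317/211) = 1, so 211 splits.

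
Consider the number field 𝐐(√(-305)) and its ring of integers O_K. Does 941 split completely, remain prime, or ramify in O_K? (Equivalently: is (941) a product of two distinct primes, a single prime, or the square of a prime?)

-305 mod 4 = 3, hence disc K = 4·(-305) = -1220 and O_K = ℤ[√-305].
disc(K) = -1220 is not divisible by 941; 941 is unramified.
(-305/941) = 636^470 mod 941 = 940, giving Legendre symbol -1.
Legendre symbol -1 ⇒ 941 is inert.

remains prime (inert)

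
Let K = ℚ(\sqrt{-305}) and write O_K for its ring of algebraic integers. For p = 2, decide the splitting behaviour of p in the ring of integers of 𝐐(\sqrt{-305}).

Since -305 ≢ 1 mod 4, the ring of integers is ℤ[√-305] with discriminant 4·(-305) = -1220.
disc(K) = -1220 = 2·(-610), so p = 2 is ramified.

ramified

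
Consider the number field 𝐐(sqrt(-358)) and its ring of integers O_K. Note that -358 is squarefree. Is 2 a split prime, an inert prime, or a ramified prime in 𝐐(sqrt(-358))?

ramified

Since -358 ≢ 1 mod 4, the ring of integers is ℤ[√-358] with discriminant 4·(-358) = -1432.
2 divides disc(K) = -1432, so 2 ramifies.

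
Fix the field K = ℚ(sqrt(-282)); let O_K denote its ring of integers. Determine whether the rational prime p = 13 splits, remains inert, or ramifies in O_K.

split — (13) = 𝔭₁𝔭₂ with 𝔭₁ ≠ 𝔭₂

-282 mod 4 = 2, hence disc K = 4·(-282) = -1128 and O_K = ℤ[√-282].
13 ∤ -1128, so 13 is unramified.
(-282/13) = 4^6 mod 13 = 1, giving Legendre symbol 1.
Legendre symbol 1 ⇒ 13 is split.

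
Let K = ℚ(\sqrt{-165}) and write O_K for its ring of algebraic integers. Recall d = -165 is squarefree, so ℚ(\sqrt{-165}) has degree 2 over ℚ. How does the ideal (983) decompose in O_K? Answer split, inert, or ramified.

Since -165 ≢ 1 mod 4, the ring of integers is ℤ[√-165] with discriminant 4·(-165) = -660.
disc(K) = -660 is not divisible by 983; 983 is unramified.
Compute (-165/983) via Euler: 818^((983-1)/2) mod 983 = 982, so (-165/983) = -1.
Legendre symbol -1 ⇒ 983 is inert.

inert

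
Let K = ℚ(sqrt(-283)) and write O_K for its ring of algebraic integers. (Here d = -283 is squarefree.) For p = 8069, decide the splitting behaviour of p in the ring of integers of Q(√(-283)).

d = -283 ≡ 1 (mod 4), so O_K = ℤ[(1+√-283)/2] and disc(K) = d = -283.
Since gcd(8069, -283) = 1 the prime 8069 does not ramify.
Legendre symbol by Euler's criterion: (-283/8069) ≡ (-283)^4034 ≡ 8068 (mod 8069), i.e. (-283/8069) = -1.
Legendre symbol -1 ⇒ 8069 is inert.

p is inert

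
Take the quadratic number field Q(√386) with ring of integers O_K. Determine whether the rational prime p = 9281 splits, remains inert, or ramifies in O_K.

386 mod 4 = 2, hence disc K = 4·386 = 1544 and O_K = ℤ[√386].
disc(K) = 1544 is not divisible by 9281; 9281 is unramified.
Legendre symbol by Euler's criterion: (386/9281) ≡ 386^4640 ≡ 9280 (mod 9281), i.e. (386/9281) = -1.
d is a non-residue mod p, hence 9281 remains inert in O_K.

inert — (9281) stays prime in O_K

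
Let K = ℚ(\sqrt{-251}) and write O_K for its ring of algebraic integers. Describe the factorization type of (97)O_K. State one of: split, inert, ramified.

-251 mod 4 = 1, hence disc K = -251 and O_K = ℤ[(1+√-251)/2].
97 ∤ -251, so 97 is unramified.
Compute (-251/97) via Euler: 40^((97-1)/2) mod 97 = 96, so (-251/97) = -1.
Legendre symbol -1 ⇒ 97 is inert.

inert — (97) stays prime in O_K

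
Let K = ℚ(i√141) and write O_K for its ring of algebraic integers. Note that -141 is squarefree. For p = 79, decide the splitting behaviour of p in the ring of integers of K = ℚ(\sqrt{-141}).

remains prime (inert)

-141 mod 4 = 3, hence disc K = 4·(-141) = -564 and O_K = ℤ[√-141].
Since gcd(79, -564) = 1 the prime 79 does not ramify.
Legendre symbol by Euler's criterion: (-141/79) ≡ (-141)^39 ≡ 78 (mod 79), i.e. (-141/79) = -1.
Legendre symbol -1 ⇒ 79 is inert.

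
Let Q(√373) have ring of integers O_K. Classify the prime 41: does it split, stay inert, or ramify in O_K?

d = 373 ≡ 1 (mod 4), so O_K = ℤ[(1+√373)/2] and disc(K) = d = 373.
41 ∤ 373, so 41 is unramified.
Compute (373/41) via Euler: 4^((41-1)/2) mod 41 = 1, so (373/41) = 1.
d is a quadratic residue mod p, hence 41 splits in O_K.

p splits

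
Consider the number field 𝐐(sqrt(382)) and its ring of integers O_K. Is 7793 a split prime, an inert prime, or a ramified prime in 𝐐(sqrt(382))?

split — (7793) = 𝔭₁𝔭₂ with 𝔭₁ ≠ 𝔭₂

382 mod 4 = 2, hence disc K = 4·382 = 1528 and O_K = ℤ[√382].
disc(K) = 1528 is not divisible by 7793; 7793 is unramified.
Euler's criterion: 382^3896 mod 7793 = 1. Thus (382|7793) = 1.
Legendre symbol 1 ⇒ 7793 is split.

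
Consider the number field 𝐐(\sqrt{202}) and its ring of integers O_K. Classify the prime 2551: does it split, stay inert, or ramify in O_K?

d = 202 ≡ 2 (mod 4), so O_K = ℤ[√202] and disc(K) = 4d = 808.
disc(K) = 808 is not divisible by 2551; 2551 is unramified.
Legendre symbol by Euler's criterion: (202/2551) ≡ 202^1275 ≡ 2550 (mod 2551), i.e. (202/2551) = -1.
d is a non-residue mod p, hence 2551 remains inert in O_K.

inert — (2551) stays prime in O_K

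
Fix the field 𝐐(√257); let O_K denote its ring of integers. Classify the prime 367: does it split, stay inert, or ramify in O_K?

inert — (367) stays prime in O_K

d = 257 ≡ 1 (mod 4), so O_K = ℤ[(1+√257)/2] and disc(K) = d = 257.
367 ∤ 257, so 367 is unramified.
Euler's criterion: 257^183 mod 367 = 366. Thus (257|367) = -1.
Legendre symbol -1 ⇒ 367 is inert.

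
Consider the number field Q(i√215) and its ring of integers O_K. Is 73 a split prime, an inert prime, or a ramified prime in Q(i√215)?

-215 mod 4 = 1, hence disc K = -215 and O_K = ℤ[(1+√-215)/2].
disc(K) = -215 is not divisible by 73; 73 is unramified.
Euler's criterion: (-215)^36 mod 73 = 1. Thus (-215|73) = 1.
Legendre symbol 1 ⇒ 73 is split.

splits completely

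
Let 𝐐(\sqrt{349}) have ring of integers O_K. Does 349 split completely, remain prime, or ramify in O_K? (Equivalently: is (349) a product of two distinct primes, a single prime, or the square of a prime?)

ramifies in O_K

Since 349 ≡ 1 mod 4, the ring of integers is ℤ[(1+√349)/2] with discriminant 349.
Ramification test: 349 | 349. The prime 349 ramifies in K.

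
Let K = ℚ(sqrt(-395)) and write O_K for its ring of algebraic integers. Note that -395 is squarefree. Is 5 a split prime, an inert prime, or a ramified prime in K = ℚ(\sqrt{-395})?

d = -395 ≡ 1 (mod 4), so O_K = ℤ[(1+√-395)/2] and disc(K) = d = -395.
5 divides disc(K) = -395, so 5 ramifies.

ramified — (5) = 𝔭²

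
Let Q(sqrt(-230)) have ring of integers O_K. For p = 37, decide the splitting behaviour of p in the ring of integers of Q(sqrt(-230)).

-230 mod 4 = 2, hence disc K = 4·(-230) = -920 and O_K = ℤ[√-230].
disc(K) = -920 is not divisible by 37; 37 is unramified.
Euler's criterion: (-230)^18 mod 37 = 36. Thus (-230|37) = -1.
(-230/37) = -1, so 37 is inert.

p is inert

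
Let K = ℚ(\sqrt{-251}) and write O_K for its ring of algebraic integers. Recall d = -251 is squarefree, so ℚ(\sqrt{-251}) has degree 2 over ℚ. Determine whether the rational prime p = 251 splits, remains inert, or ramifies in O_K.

ramified

Since -251 ≡ 1 mod 4, the ring of integers is ℤ[(1+√-251)/2] with discriminant -251.
Ramification test: 251 | -251. The prime 251 ramifies in K.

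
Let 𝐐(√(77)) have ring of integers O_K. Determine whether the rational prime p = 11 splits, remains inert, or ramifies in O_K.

77 mod 4 = 1, hence disc K = 77 and O_K = ℤ[(1+√77)/2].
11 divides disc(K) = 77, so 11 ramifies.

p ramifies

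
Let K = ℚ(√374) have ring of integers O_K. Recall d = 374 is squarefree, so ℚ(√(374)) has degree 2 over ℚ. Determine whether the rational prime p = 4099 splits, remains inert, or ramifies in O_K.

p is inert

374 mod 4 = 2, hence disc K = 4·374 = 1496 and O_K = ℤ[√374].
Since gcd(4099, 1496) = 1 the prime 4099 does not ramify.
Euler's criterion: 374^2049 mod 4099 = 4098. Thus (374|4099) = -1.
(374/4099) = -1, so 4099 is inert.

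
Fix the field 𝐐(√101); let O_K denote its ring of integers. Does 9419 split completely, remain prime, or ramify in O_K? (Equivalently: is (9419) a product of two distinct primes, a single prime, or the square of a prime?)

101 mod 4 = 1, hence disc K = 101 and O_K = ℤ[(1+√101)/2].
disc(K) = 101 is not divisible by 9419; 9419 is unramified.
Compute (101/9419) via Euler: 101^((9419-1)/2) mod 9419 = 9418, so (101/9419) = -1.
Legendre symbol -1 ⇒ 9419 is inert.

p is inert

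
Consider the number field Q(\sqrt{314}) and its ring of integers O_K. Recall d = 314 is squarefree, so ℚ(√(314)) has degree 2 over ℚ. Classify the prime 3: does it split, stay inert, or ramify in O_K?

remains prime (inert)

314 mod 4 = 2, hence disc K = 4·314 = 1256 and O_K = ℤ[√314].
Since gcd(3, 1256) = 1 the prime 3 does not ramify.
Legendre symbol by Euler's criterion: (314/3) ≡ 314^1 ≡ 2 (mod 3), i.e. (314/3) = -1.
Legendre symbol -1 ⇒ 3 is inert.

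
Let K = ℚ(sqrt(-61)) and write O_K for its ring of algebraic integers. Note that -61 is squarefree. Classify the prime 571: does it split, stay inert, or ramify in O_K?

-61 mod 4 = 3, hence disc K = 4·(-61) = -244 and O_K = ℤ[√-61].
disc(K) = -244 is not divisible by 571; 571 is unramified.
Compute (-61/571) via Euler: 510^((571-1)/2) mod 571 = 570, so (-61/571) = -1.
Legendre symbol -1 ⇒ 571 is inert.

p is inert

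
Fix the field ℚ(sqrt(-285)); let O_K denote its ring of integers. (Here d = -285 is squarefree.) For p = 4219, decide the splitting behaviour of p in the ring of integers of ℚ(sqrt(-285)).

inert

Since -285 ≢ 1 mod 4, the ring of integers is ℤ[√-285] with discriminant 4·(-285) = -1140.
Since gcd(4219, -1140) = 1 the prime 4219 does not ramify.
Legendre symbol by Euler's criterion: (-285/4219) ≡ (-285)^2109 ≡ 4218 (mod 4219), i.e. (-285/4219) = -1.
Legendre symbol -1 ⇒ 4219 is inert.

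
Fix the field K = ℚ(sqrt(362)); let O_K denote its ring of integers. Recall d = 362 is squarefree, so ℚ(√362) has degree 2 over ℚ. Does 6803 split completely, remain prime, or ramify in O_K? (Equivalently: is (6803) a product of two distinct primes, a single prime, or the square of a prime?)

362 mod 4 = 2, hence disc K = 4·362 = 1448 and O_K = ℤ[√362].
6803 ∤ 1448, so 6803 is unramified.
Compute (362/6803) via Euler: 362^((6803-1)/2) mod 6803 = 6802, so (362/6803) = -1.
(362/6803) = -1, so 6803 is inert.

inert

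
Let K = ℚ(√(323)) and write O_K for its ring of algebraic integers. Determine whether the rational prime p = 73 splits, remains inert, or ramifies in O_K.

d = 323 ≡ 3 (mod 4), so O_K = ℤ[√323] and disc(K) = 4d = 1292.
disc(K) = 1292 is not divisible by 73; 73 is unramified.
Legendre symbol by Euler's criterion: (323/73) ≡ 323^36 ≡ 72 (mod 73), i.e. (323/73) = -1.
d is a non-residue mod p, hence 73 remains inert in O_K.

remains prime (inert)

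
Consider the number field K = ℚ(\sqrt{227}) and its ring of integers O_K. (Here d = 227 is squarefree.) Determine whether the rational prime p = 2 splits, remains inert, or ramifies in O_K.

Since 227 ≢ 1 mod 4, the ring of integers is ℤ[√227] with discriminant 4·227 = 908.
2 divides disc(K) = 908, so 2 ramifies.

ramified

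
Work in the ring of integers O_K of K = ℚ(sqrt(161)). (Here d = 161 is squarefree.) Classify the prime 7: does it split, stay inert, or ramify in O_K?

ramified — (7) = 𝔭²

d = 161 ≡ 1 (mod 4), so O_K = ℤ[(1+√161)/2] and disc(K) = d = 161.
Ramification test: 7 | 161. The prime 7 ramifies in K.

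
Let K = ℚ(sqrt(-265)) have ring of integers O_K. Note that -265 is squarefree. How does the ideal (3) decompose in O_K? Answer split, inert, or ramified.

-265 mod 4 = 3, hence disc K = 4·(-265) = -1060 and O_K = ℤ[√-265].
3 ∤ -1060, so 3 is unramified.
Euler's criterion: (-265)^1 mod 3 = 2. Thus (-265|3) = -1.
(-265/3) = -1, so 3 is inert.

inert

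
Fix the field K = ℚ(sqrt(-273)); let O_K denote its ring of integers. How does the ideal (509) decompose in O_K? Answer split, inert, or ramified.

Since -273 ≢ 1 mod 4, the ring of integers is ℤ[√-273] with discriminant 4·(-273) = -1092.
disc(K) = -1092 is not divisible by 509; 509 is unramified.
(-273/509) = 236^254 mod 509 = 508, giving Legendre symbol -1.
d is a non-residue mod p, hence 509 remains inert in O_K.

inert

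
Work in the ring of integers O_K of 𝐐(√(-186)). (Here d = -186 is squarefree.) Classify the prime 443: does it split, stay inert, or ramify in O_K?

d = -186 ≡ 2 (mod 4), so O_K = ℤ[√-186] and disc(K) = 4d = -744.
Since gcd(443, -744) = 1 the prime 443 does not ramify.
Compute (-186/443) via Euler: 257^((443-1)/2) mod 443 = 442, so (-186/443) = -1.
(-186/443) = -1, so 443 is inert.

remains prime (inert)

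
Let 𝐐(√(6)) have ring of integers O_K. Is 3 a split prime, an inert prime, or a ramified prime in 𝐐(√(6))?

ramifies in O_K

6 mod 4 = 2, hence disc K = 4·6 = 24 and O_K = ℤ[√6].
disc(K) = 24 = 3·8, so p = 3 is ramified.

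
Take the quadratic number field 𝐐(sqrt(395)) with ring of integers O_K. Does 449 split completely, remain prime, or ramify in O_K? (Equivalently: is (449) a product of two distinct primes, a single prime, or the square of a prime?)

remains prime (inert)

d = 395 ≡ 3 (mod 4), so O_K = ℤ[√395] and disc(K) = 4d = 1580.
disc(K) = 1580 is not divisible by 449; 449 is unramified.
Compute (395/449) via Euler: 395^((449-1)/2) mod 449 = 448, so (395/449) = -1.
d is a non-residue mod p, hence 449 remains inert in O_K.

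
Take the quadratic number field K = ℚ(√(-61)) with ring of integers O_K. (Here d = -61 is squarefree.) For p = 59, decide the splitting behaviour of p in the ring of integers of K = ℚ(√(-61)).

d = -61 ≡ 3 (mod 4), so O_K = ℤ[√-61] and disc(K) = 4d = -244.
59 ∤ -244, so 59 is unramified.
(-61/59) = 57^29 mod 59 = 1, giving Legendre symbol 1.
d is a quadratic residue mod p, hence 59 splits in O_K.

59 splits in O_K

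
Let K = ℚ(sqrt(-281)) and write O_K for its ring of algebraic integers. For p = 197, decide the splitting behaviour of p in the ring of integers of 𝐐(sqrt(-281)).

d = -281 ≡ 3 (mod 4), so O_K = ℤ[√-281] and disc(K) = 4d = -1124.
Since gcd(197, -1124) = 1 the prime 197 does not ramify.
(-281/197) = 113^98 mod 197 = 196, giving Legendre symbol -1.
Legendre symbol -1 ⇒ 197 is inert.

197 remains inert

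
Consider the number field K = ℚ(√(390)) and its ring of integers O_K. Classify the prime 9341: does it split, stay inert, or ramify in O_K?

p is inert

d = 390 ≡ 2 (mod 4), so O_K = ℤ[√390] and disc(K) = 4d = 1560.
9341 ∤ 1560, so 9341 is unramified.
Euler's criterion: 390^4670 mod 9341 = 9340. Thus (390|9341) = -1.
Legendre symbol -1 ⇒ 9341 is inert.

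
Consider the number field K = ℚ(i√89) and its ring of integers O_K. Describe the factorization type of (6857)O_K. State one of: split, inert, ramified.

split

Since -89 ≢ 1 mod 4, the ring of integers is ℤ[√-89] with discriminant 4·(-89) = -356.
disc(K) = -356 is not divisible by 6857; 6857 is unramified.
Compute (-89/6857) via Euler: 6768^((6857-1)/2) mod 6857 = 1, so (-89/6857) = 1.
(-89/6857) = 1, so 6857 splits.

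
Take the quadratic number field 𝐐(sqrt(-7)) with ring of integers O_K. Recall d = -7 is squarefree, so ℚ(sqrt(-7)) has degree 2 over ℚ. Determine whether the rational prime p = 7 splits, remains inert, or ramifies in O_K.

d = -7 ≡ 1 (mod 4), so O_K = ℤ[(1+√-7)/2] and disc(K) = d = -7.
Ramification test: 7 | -7. The prime 7 ramifies in K.

ramified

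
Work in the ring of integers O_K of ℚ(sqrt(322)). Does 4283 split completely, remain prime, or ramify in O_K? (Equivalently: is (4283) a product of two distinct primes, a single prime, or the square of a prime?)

inert

322 mod 4 = 2, hence disc K = 4·322 = 1288 and O_K = ℤ[√322].
Since gcd(4283, 1288) = 1 the prime 4283 does not ramify.
(322/4283) = 322^2141 mod 4283 = 4282, giving Legendre symbol -1.
(322/4283) = -1, so 4283 is inert.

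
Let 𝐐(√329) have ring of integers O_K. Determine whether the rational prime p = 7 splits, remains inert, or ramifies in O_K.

329 mod 4 = 1, hence disc K = 329 and O_K = ℤ[(1+√329)/2].
Ramification test: 7 | 329. The prime 7 ramifies in K.

ramifies in O_K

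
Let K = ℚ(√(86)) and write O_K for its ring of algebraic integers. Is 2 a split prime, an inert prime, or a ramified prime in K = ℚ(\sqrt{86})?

ramified

86 mod 4 = 2, hence disc K = 4·86 = 344 and O_K = ℤ[√86].
Ramification test: 2 | 344. The prime 2 ramifies in K.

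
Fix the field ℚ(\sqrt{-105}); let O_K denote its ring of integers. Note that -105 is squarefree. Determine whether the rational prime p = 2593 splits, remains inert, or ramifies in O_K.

d = -105 ≡ 3 (mod 4), so O_K = ℤ[√-105] and disc(K) = 4d = -420.
Since gcd(2593, -420) = 1 the prime 2593 does not ramify.
Compute (-105/2593) via Euler: 2488^((2593-1)/2) mod 2593 = 1, so (-105/2593) = 1.
(-105/2593) = 1, so 2593 splits.

p splits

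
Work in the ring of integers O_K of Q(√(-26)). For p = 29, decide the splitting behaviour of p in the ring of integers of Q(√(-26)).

29 remains inert

-26 mod 4 = 2, hence disc K = 4·(-26) = -104 and O_K = ℤ[√-26].
Since gcd(29, -104) = 1 the prime 29 does not ramify.
Legendre symbol by Euler's criterion: (-26/29) ≡ (-26)^14 ≡ 28 (mod 29), i.e. (-26/29) = -1.
Legendre symbol -1 ⇒ 29 is inert.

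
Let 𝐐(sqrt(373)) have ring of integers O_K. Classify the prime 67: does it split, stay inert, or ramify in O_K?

Since 373 ≡ 1 mod 4, the ring of integers is ℤ[(1+√373)/2] with discriminant 373.
disc(K) = 373 is not divisible by 67; 67 is unramified.
Legendre symbol by Euler's criterion: (373/67) ≡ 373^33 ≡ 66 (mod 67), i.e. (373/67) = -1.
Legendre symbol -1 ⇒ 67 is inert.

remains prime (inert)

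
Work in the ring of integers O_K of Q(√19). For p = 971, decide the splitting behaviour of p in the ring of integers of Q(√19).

split — (971) = 𝔭₁𝔭₂ with 𝔭₁ ≠ 𝔭₂

19 mod 4 = 3, hence disc K = 4·19 = 76 and O_K = ℤ[√19].
disc(K) = 76 is not divisible by 971; 971 is unramified.
(19/971) = 19^485 mod 971 = 1, giving Legendre symbol 1.
(19/971) = 1, so 971 splits.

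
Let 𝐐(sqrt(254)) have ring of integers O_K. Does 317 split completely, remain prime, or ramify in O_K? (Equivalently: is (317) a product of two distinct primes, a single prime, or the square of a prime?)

317 splits in O_K

Since 254 ≢ 1 mod 4, the ring of integers is ℤ[√254] with discriminant 4·254 = 1016.
317 ∤ 1016, so 317 is unramified.
Legendre symbol by Euler's criterion: (254/317) ≡ 254^158 ≡ 1 (mod 317), i.e. (254/317) = 1.
(254/317) = 1, so 317 splits.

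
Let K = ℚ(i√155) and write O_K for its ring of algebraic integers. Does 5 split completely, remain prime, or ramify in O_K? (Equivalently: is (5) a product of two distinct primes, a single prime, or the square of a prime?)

5 is ramified

d = -155 ≡ 1 (mod 4), so O_K = ℤ[(1+√-155)/2] and disc(K) = d = -155.
Ramification test: 5 | -155. The prime 5 ramifies in K.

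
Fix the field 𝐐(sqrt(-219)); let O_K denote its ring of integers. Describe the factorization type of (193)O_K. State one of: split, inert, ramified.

inert

-219 mod 4 = 1, hence disc K = -219 and O_K = ℤ[(1+√-219)/2].
193 ∤ -219, so 193 is unramified.
Euler's criterion: (-219)^96 mod 193 = 192. Thus (-219|193) = -1.
d is a non-residue mod p, hence 193 remains inert in O_K.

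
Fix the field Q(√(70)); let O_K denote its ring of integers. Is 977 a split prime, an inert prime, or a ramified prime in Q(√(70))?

Since 70 ≢ 1 mod 4, the ring of integers is ℤ[√70] with discriminant 4·70 = 280.
Since gcd(977, 280) = 1 the prime 977 does not ramify.
Euler's criterion: 70^488 mod 977 = 976. Thus (70|977) = -1.
d is a non-residue mod p, hence 977 remains inert in O_K.

p is inert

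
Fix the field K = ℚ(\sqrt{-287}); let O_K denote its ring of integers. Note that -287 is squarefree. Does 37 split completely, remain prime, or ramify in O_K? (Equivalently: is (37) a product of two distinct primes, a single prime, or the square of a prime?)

37 splits in O_K

d = -287 ≡ 1 (mod 4), so O_K = ℤ[(1+√-287)/2] and disc(K) = d = -287.
37 ∤ -287, so 37 is unramified.
Compute (-287/37) via Euler: 9^((37-1)/2) mod 37 = 1, so (-287/37) = 1.
(-287/37) = 1, so 37 splits.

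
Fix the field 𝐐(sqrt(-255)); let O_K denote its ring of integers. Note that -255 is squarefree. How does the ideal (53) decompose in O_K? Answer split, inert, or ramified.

Since -255 ≡ 1 mod 4, the ring of integers is ℤ[(1+√-255)/2] with discriminant -255.
53 ∤ -255, so 53 is unramified.
Compute (-255/53) via Euler: 10^((53-1)/2) mod 53 = 1, so (-255/53) = 1.
d is a quadratic residue mod p, hence 53 splits in O_K.

split — (53) = 𝔭₁𝔭₂ with 𝔭₁ ≠ 𝔭₂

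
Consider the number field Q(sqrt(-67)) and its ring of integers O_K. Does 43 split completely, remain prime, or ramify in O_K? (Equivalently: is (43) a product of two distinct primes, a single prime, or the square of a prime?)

d = -67 ≡ 1 (mod 4), so O_K = ℤ[(1+√-67)/2] and disc(K) = d = -67.
Since gcd(43, -67) = 1 the prime 43 does not ramify.
Euler's criterion: (-67)^21 mod 43 = 42. Thus (-67|43) = -1.
Legendre symbol -1 ⇒ 43 is inert.

p is inert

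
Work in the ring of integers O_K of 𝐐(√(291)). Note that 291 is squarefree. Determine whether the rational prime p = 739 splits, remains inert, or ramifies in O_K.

split — (739) = 𝔭₁𝔭₂ with 𝔭₁ ≠ 𝔭₂

d = 291 ≡ 3 (mod 4), so O_K = ℤ[√291] and disc(K) = 4d = 1164.
739 ∤ 1164, so 739 is unramified.
Legendre symbol by Euler's criterion: (291/739) ≡ 291^369 ≡ 1 (mod 739), i.e. (291/739) = 1.
d is a quadratic residue mod p, hence 739 splits in O_K.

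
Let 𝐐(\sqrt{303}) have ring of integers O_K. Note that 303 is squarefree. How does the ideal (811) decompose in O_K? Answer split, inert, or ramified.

split — (811) = 𝔭₁𝔭₂ with 𝔭₁ ≠ 𝔭₂

303 mod 4 = 3, hence disc K = 4·303 = 1212 and O_K = ℤ[√303].
811 ∤ 1212, so 811 is unramified.
Legendre symbol by Euler's criterion: (303/811) ≡ 303^405 ≡ 1 (mod 811), i.e. (303/811) = 1.
Legendre symbol 1 ⇒ 811 is split.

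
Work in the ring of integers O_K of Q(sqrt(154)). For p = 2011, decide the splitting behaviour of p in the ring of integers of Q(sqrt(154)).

154 mod 4 = 2, hence disc K = 4·154 = 616 and O_K = ℤ[√154].
2011 ∤ 616, so 2011 is unramified.
Euler's criterion: 154^1005 mod 2011 = 2010. Thus (154|2011) = -1.
(154/2011) = -1, so 2011 is inert.

inert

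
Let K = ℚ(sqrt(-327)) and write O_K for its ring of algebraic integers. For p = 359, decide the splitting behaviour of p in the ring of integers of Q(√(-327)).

Since -327 ≡ 1 mod 4, the ring of integers is ℤ[(1+√-327)/2] with discriminant -327.
disc(K) = -327 is not divisible by 359; 359 is unramified.
Legendre symbol by Euler's criterion: (-327/359) ≡ (-327)^179 ≡ 1 (mod 359), i.e. (-327/359) = 1.
(-327/359) = 1, so 359 splits.

split — (359) = 𝔭₁𝔭₂ with 𝔭₁ ≠ 𝔭₂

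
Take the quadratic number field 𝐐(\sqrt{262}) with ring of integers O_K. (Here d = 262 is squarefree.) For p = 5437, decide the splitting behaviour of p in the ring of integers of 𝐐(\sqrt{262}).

split

Since 262 ≢ 1 mod 4, the ring of integers is ℤ[√262] with discriminant 4·262 = 1048.
disc(K) = 1048 is not divisible by 5437; 5437 is unramified.
Legendre symbol by Euler's criterion: (262/5437) ≡ 262^2718 ≡ 1 (mod 5437), i.e. (262/5437) = 1.
d is a quadratic residue mod p, hence 5437 splits in O_K.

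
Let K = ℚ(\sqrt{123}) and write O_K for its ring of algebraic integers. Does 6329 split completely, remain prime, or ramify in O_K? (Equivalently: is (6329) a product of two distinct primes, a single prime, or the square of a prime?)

d = 123 ≡ 3 (mod 4), so O_K = ℤ[√123] and disc(K) = 4d = 492.
disc(K) = 492 is not divisible by 6329; 6329 is unramified.
Compute (123/6329) via Euler: 123^((6329-1)/2) mod 6329 = 1, so (123/6329) = 1.
Legendre symbol 1 ⇒ 6329 is split.

split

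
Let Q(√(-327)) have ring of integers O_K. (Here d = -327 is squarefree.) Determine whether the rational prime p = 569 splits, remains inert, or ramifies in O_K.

splits completely

Since -327 ≡ 1 mod 4, the ring of integers is ℤ[(1+√-327)/2] with discriminant -327.
disc(K) = -327 is not divisible by 569; 569 is unramified.
Euler's criterion: (-327)^284 mod 569 = 1. Thus (-327|569) = 1.
d is a quadratic residue mod p, hence 569 splits in O_K.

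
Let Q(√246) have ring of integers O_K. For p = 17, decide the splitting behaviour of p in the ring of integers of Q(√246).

246 mod 4 = 2, hence disc K = 4·246 = 984 and O_K = ℤ[√246].
Since gcd(17, 984) = 1 the prime 17 does not ramify.
Compute (246/17) via Euler: 8^((17-1)/2) mod 17 = 1, so (246/17) = 1.
(246/17) = 1, so 17 splits.

split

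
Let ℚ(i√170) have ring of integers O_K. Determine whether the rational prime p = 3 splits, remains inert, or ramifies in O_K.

split — (3) = 𝔭₁𝔭₂ with 𝔭₁ ≠ 𝔭₂

d = -170 ≡ 2 (mod 4), so O_K = ℤ[√-170] and disc(K) = 4d = -680.
3 ∤ -680, so 3 is unramified.
Compute (-170/3) via Euler: 1^((3-1)/2) mod 3 = 1, so (-170/3) = 1.
d is a quadratic residue mod p, hence 3 splits in O_K.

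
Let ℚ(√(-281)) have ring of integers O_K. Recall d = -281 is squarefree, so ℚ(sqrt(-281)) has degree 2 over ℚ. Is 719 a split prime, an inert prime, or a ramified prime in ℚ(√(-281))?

-281 mod 4 = 3, hence disc K = 4·(-281) = -1124 and O_K = ℤ[√-281].
disc(K) = -1124 is not divisible by 719; 719 is unramified.
Compute (-281/719) via Euler: 438^((719-1)/2) mod 719 = 718, so (-281/719) = -1.
Legendre symbol -1 ⇒ 719 is inert.

719 remains inert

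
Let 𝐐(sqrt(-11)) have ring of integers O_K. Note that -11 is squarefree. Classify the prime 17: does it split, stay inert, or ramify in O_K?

inert — (17) stays prime in O_K

d = -11 ≡ 1 (mod 4), so O_K = ℤ[(1+√-11)/2] and disc(K) = d = -11.
17 ∤ -11, so 17 is unramified.
Compute (-11/17) via Euler: 6^((17-1)/2) mod 17 = 16, so (-11/17) = -1.
(-11/17) = -1, so 17 is inert.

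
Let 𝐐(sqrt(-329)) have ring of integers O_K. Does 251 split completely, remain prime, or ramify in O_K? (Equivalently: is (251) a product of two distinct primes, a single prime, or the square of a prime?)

Since -329 ≢ 1 mod 4, the ring of integers is ℤ[√-329] with discriminant 4·(-329) = -1316.
251 ∤ -1316, so 251 is unramified.
Euler's criterion: (-329)^125 mod 251 = 1. Thus (-329|251) = 1.
Legendre symbol 1 ⇒ 251 is split.

251 splits in O_K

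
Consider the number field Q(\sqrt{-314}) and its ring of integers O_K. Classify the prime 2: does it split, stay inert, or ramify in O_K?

p ramifies

-314 mod 4 = 2, hence disc K = 4·(-314) = -1256 and O_K = ℤ[√-314].
Ramification test: 2 | -1256. The prime 2 ramifies in K.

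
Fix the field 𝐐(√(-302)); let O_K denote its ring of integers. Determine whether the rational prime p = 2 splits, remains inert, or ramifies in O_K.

Since -302 ≢ 1 mod 4, the ring of integers is ℤ[√-302] with discriminant 4·(-302) = -1208.
2 divides disc(K) = -1208, so 2 ramifies.

p ramifies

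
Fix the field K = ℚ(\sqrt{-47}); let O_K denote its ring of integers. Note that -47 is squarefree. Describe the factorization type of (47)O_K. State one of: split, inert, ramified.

-47 mod 4 = 1, hence disc K = -47 and O_K = ℤ[(1+√-47)/2].
47 divides disc(K) = -47, so 47 ramifies.

ramified — (47) = 𝔭²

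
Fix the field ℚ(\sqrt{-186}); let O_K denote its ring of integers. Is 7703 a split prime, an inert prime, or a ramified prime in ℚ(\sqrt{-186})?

inert — (7703) stays prime in O_K

d = -186 ≡ 2 (mod 4), so O_K = ℤ[√-186] and disc(K) = 4d = -744.
disc(K) = -744 is not divisible by 7703; 7703 is unramified.
(-186/7703) = 7517^3851 mod 7703 = 7702, giving Legendre symbol -1.
d is a non-residue mod p, hence 7703 remains inert in O_K.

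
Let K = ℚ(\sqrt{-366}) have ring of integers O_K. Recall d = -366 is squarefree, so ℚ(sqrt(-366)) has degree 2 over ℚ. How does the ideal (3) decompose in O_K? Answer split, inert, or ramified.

3 is ramified

d = -366 ≡ 2 (mod 4), so O_K = ℤ[√-366] and disc(K) = 4d = -1464.
3 divides disc(K) = -1464, so 3 ramifies.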